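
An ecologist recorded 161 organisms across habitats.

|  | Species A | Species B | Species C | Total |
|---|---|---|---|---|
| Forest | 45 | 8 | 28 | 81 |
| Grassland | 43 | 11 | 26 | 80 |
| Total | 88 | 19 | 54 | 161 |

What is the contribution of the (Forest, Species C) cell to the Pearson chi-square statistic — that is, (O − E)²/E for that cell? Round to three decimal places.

Row total (Forest) = 81; column total (Species C) = 54; N = 161.
Expected count E = 81 × 54 / 161 = 27.1677.
Contribution = (O − E)²/E = (28 − 27.1677)² / 27.1677 = 0.025.

0.025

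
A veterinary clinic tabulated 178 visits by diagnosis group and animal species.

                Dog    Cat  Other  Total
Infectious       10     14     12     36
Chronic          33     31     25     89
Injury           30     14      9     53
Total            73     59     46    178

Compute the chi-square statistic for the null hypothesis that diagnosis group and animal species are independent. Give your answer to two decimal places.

Grand total N = 178.
Expected counts (row total × column total / N):
  Infectious, Dog: 36×73/178 = 14.764
  Infectious, Cat: 36×59/178 = 11.933
  Infectious, Other: 36×46/178 = 9.303
  Chronic, Dog: 89×73/178 = 36.500
  Chronic, Cat: 89×59/178 = 29.500
  Chronic, Other: 89×46/178 = 23.000
  Injury, Dog: 53×73/178 = 21.736
  Injury, Cat: 53×59/178 = 17.567
  Injury, Other: 53×46/178 = 13.697
Contributions (O − E)²/E:
  (10 − 14.764)²/14.764 = 1.5372
  (14 − 11.933)²/11.933 = 0.3580
  (12 − 9.303)²/9.303 = 0.7819
  (33 − 36.500)²/36.500 = 0.3356
  (31 − 29.500)²/29.500 = 0.0763
  (25 − 23.000)²/23.000 = 0.1739
  (30 − 21.736)²/21.736 = 3.1420
  (14 − 17.567)²/17.567 = 0.7243
  (9 − 13.697)²/13.697 = 1.6107
χ² = 1.5372 + 0.3580 + 0.7819 + 0.3356 + 0.0763 + 0.1739 + 3.1420 + 0.7243 + 1.6107 = 8.74

8.74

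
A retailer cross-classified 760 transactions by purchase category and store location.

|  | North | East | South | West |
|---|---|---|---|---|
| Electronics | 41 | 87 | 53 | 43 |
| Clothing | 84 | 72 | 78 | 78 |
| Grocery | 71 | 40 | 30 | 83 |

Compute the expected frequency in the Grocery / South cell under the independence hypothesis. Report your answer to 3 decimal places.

47.453

Row total (Grocery) = 224; column total (South) = 161; grand total N = 760.
Expected count = (row total × column total) / N = 224 × 161 / 760 = 47.453.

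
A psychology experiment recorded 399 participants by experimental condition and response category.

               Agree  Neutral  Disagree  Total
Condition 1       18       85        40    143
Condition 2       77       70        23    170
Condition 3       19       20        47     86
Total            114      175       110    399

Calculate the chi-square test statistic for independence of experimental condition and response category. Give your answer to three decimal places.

Grand total N = 399.
Expected counts (row total × column total / N):
  Condition 1, Agree: 143×114/399 = 40.85714
  Condition 1, Neutral: 143×175/399 = 62.71930
  Condition 1, Disagree: 143×110/399 = 39.42356
  Condition 2, Agree: 170×114/399 = 48.57143
  Condition 2, Neutral: 170×175/399 = 74.56140
  Condition 2, Disagree: 170×110/399 = 46.86717
  Condition 3, Agree: 86×114/399 = 24.57143
  Condition 3, Neutral: 86×175/399 = 37.71930
  Condition 3, Disagree: 86×110/399 = 23.70927
Contributions (O − E)²/E:
  (18 − 40.85714)²/40.85714 = 12.7872
  (85 − 62.71930)²/62.71930 = 7.9151
  (40 − 39.42356)²/39.42356 = 0.0084
  (77 − 48.57143)²/48.57143 = 16.6391
  (70 − 74.56140)²/74.56140 = 0.2791
  (23 − 46.86717)²/46.86717 = 12.1544
  (19 − 24.57143)²/24.57143 = 1.2633
  (20 − 37.71930)²/37.71930 = 8.3240
  (47 − 23.70927)²/23.70927 = 22.8796
χ² = 12.7872 + 7.9151 + 0.0084 + 16.6391 + 0.2791 + 12.1544 + 1.2633 + 8.3240 + 22.8796 = 82.250

82.250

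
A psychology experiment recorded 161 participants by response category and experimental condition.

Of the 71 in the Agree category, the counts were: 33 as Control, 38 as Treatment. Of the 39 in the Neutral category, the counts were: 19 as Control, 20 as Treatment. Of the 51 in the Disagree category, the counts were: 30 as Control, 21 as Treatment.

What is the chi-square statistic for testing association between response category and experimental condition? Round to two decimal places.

1.91

Row totals: 71, 39, 51. Column totals: 82, 79. Grand total N = 161.
Expected counts (row total × column total / N):
  Agree, Control: 71×82/161 = 36.161
  Agree, Treatment: 71×79/161 = 34.839
  Neutral, Control: 39×82/161 = 19.863
  Neutral, Treatment: 39×79/161 = 19.137
  Disagree, Control: 51×82/161 = 25.975
  Disagree, Treatment: 51×79/161 = 25.025
Contributions (O − E)²/E:
  (33 − 36.161)²/36.161 = 0.2763
  (38 − 34.839)²/34.839 = 0.2868
  (19 − 19.863)²/19.863 = 0.0375
  (20 − 19.137)²/19.137 = 0.0389
  (30 − 25.975)²/25.975 = 0.6237
  (21 − 25.025)²/25.025 = 0.6474
χ² = 0.2763 + 0.2868 + 0.0375 + 0.0389 + 0.6237 + 0.6474 = 1.91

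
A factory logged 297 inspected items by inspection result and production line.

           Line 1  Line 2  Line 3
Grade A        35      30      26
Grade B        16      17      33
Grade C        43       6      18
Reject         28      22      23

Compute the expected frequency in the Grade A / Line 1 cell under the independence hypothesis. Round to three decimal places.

37.380

Row total (Grade A) = 91; column total (Line 1) = 122; grand total N = 297.
Expected count = (row total × column total) / N = 91 × 122 / 297 = 37.380.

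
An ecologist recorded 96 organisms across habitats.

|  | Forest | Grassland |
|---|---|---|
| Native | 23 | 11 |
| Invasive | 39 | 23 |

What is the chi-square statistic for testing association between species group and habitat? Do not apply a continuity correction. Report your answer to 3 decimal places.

0.216

Row totals: 34, 62. Column totals: 62, 34. Grand total N = 96.
Expected counts (row total × column total / N):
  Native, Forest: 34×62/96 = 21.9583
  Native, Grassland: 34×34/96 = 12.0417
  Invasive, Forest: 62×62/96 = 40.0417
  Invasive, Grassland: 62×34/96 = 21.9583
Contributions (O − E)²/E:
  (23 − 21.9583)²/21.9583 = 0.0494
  (11 − 12.0417)²/12.0417 = 0.0901
  (39 − 40.0417)²/40.0417 = 0.0271
  (23 − 21.9583)²/21.9583 = 0.0494
χ² = 0.0494 + 0.0901 + 0.0271 + 0.0494 = 0.216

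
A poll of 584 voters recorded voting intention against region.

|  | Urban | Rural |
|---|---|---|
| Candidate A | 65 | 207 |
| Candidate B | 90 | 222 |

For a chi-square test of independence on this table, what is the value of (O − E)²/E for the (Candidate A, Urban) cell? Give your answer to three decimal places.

0.716

Row total (Candidate A) = 272; column total (Urban) = 155; N = 584.
Expected count E = 272 × 155 / 584 = 72.1918.
Contribution = (O − E)²/E = (65 − 72.1918)² / 72.1918 = 0.716.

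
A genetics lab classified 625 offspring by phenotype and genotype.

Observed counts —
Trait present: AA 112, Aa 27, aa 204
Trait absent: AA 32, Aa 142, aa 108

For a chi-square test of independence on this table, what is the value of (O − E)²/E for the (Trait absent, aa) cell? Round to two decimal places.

Row total (Trait absent) = 282; column total (aa) = 312; N = 625.
Expected count E = 282 × 312 / 625 = 140.774.
Contribution = (O − E)²/E = (108 − 140.774)² / 140.774 = 7.63.

7.63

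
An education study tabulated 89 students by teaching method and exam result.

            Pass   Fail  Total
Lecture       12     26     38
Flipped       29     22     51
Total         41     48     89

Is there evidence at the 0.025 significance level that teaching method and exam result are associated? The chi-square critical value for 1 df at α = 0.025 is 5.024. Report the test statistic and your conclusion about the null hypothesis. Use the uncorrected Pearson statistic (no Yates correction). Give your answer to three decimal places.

Grand total N = 89.
Expected counts (row total × column total / N):
  Lecture, Pass: 38×41/89 = 17.5056
  Lecture, Fail: 38×48/89 = 20.4944
  Flipped, Pass: 51×41/89 = 23.4944
  Flipped, Fail: 51×48/89 = 27.5056
Contributions (O − E)²/E:
  (12 − 17.5056)²/17.5056 = 1.7315
  (26 − 20.4944)²/20.4944 = 1.4790
  (29 − 23.4944)²/23.4944 = 1.2902
  (22 − 27.5056)²/27.5056 = 1.1020
χ² = 1.7315 + 1.4790 + 1.2902 + 1.1020 = 5.603
df = (2−1)(2−1) = 1. Since 5.603 > 5.024, reject the null hypothesis of independence at α = 0.025.

5.603; reject H₀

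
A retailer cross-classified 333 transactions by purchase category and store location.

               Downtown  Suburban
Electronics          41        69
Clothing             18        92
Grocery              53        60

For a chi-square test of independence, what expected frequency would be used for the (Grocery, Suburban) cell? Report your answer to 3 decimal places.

74.994

Row total (Grocery) = 113; column total (Suburban) = 221; grand total N = 333.
Expected count = (row total × column total) / N = 113 × 221 / 333 = 74.994.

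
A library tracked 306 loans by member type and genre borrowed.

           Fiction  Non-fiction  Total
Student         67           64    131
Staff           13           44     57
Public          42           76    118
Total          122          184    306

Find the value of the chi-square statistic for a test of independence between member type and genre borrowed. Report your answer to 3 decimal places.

Grand total N = 306.
Expected counts (row total × column total / N):
  Student, Fiction: 131×122/306 = 52.2288
  Student, Non-fiction: 131×184/306 = 78.7712
  Staff, Fiction: 57×122/306 = 22.7255
  Staff, Non-fiction: 57×184/306 = 34.2745
  Public, Fiction: 118×122/306 = 47.0458
  Public, Non-fiction: 118×184/306 = 70.9542
Contributions (O − E)²/E:
  (67 − 52.2288)²/52.2288 = 4.1775
  (64 − 78.7712)²/78.7712 = 2.7699
  (13 − 22.7255)²/22.7255 = 4.1621
  (44 − 34.2745)²/34.2745 = 2.7596
  (42 − 47.0458)²/47.0458 = 0.5412
  (76 − 70.9542)²/70.9542 = 0.3588
χ² = 4.1775 + 2.7699 + 4.1621 + 2.7596 + 0.5412 + 0.3588 = 14.769

14.769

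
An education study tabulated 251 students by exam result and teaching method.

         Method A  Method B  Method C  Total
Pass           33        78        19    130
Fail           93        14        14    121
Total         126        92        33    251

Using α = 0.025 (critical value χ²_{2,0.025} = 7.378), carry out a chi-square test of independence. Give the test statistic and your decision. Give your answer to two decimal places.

Grand total N = 251.
Expected counts (row total × column total / N):
  Pass, Method A: 130×126/251 = 65.259
  Pass, Method B: 130×92/251 = 47.649
  Pass, Method C: 130×33/251 = 17.092
  Fail, Method A: 121×126/251 = 60.741
  Fail, Method B: 121×92/251 = 44.351
  Fail, Method C: 121×33/251 = 15.908
Contributions (O − E)²/E:
  (33 − 65.259)²/65.259 = 15.9464
  (78 − 47.649)²/47.649 = 19.3327
  (19 − 17.092)²/17.092 = 0.2130
  (93 − 60.741)²/60.741 = 17.1325
  (14 − 44.351)²/44.351 = 20.7703
  (14 − 15.908)²/15.908 = 0.2288
χ² = 15.9464 + 19.3327 + 0.2130 + 17.1325 + 20.7703 + 0.2288 = 73.62
df = (2−1)(3−1) = 2. Since 73.62 > 7.378, reject the null hypothesis of independence at α = 0.025.

73.62; reject H₀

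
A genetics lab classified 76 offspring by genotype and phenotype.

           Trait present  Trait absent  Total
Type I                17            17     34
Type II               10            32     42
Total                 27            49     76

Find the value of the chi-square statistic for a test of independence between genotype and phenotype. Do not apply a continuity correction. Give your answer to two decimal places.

5.63

Grand total N = 76.
Expected counts (row total × column total / N):
  Type I, Trait present: 34×27/76 = 12.079
  Type I, Trait absent: 34×49/76 = 21.921
  Type II, Trait present: 42×27/76 = 14.921
  Type II, Trait absent: 42×49/76 = 27.079
Contributions (O − E)²/E:
  (17 − 12.079)²/12.079 = 2.0048
  (17 − 21.921)²/21.921 = 1.1047
  (10 − 14.921)²/14.921 = 1.6230
  (32 − 27.079)²/27.079 = 0.8943
χ² = 2.0048 + 1.1047 + 1.6230 + 0.8943 = 5.63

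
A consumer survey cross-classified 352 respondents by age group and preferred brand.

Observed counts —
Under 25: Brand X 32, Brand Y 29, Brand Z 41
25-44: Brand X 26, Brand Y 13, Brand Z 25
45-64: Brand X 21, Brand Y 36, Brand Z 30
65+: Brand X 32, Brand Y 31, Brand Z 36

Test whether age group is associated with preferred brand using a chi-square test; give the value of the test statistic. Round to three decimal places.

Row totals: 102, 64, 87, 99. Column totals: 111, 109, 132. Grand total N = 352.
Expected counts (row total × column total / N):
  Under 25, Brand X: 102×111/352 = 32.1648
  Under 25, Brand Y: 102×109/352 = 31.5852
  Under 25, Brand Z: 102×132/352 = 38.2500
  25-44, Brand X: 64×111/352 = 20.1818
  25-44, Brand Y: 64×109/352 = 19.8182
  25-44, Brand Z: 64×132/352 = 24.0000
  45-64, Brand X: 87×111/352 = 27.4347
  45-64, Brand Y: 87×109/352 = 26.9403
  45-64, Brand Z: 87×132/352 = 32.6250
  65+, Brand X: 99×111/352 = 31.2188
  65+, Brand Y: 99×109/352 = 30.6562
  65+, Brand Z: 99×132/352 = 37.1250
Contributions (O − E)²/E:
  (32 − 32.1648)²/32.1648 = 0.0008
  (29 − 31.5852)²/31.5852 = 0.2116
  (41 − 38.2500)²/38.2500 = 0.1977
  (26 − 20.1818)²/20.1818 = 1.6773
  (13 − 19.8182)²/19.8182 = 2.3457
  (25 − 24.0000)²/24.0000 = 0.0417
  (21 − 27.4347)²/27.4347 = 1.5092
  (36 − 26.9403)²/26.9403 = 3.0467
  (30 − 32.6250)²/32.6250 = 0.2112
  (32 − 31.2188)²/31.2188 = 0.0195
  (31 − 30.6562)²/30.6562 = 0.0039
  (36 − 37.1250)²/37.1250 = 0.0341
χ² = 0.0008 + 0.2116 + 0.1977 + 1.6773 + 2.3457 + 0.0417 + 1.5092 + 3.0467 + 0.2112 + 0.0195 + 0.0039 + 0.0341 = 9.299

9.299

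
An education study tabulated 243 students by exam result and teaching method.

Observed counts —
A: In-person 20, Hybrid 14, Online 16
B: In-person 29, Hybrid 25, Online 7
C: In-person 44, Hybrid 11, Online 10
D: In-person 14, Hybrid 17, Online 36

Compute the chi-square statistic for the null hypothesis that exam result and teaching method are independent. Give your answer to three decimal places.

48.938

Row totals: 50, 61, 65, 67. Column totals: 107, 67, 69. Grand total N = 243.
Expected counts (row total × column total / N):
  A, In-person: 50×107/243 = 22.01646
  A, Hybrid: 50×67/243 = 13.78601
  A, Online: 50×69/243 = 14.19753
  B, In-person: 61×107/243 = 26.86008
  B, Hybrid: 61×67/243 = 16.81893
  B, Online: 61×69/243 = 17.32099
  C, In-person: 65×107/243 = 28.62140
  C, Hybrid: 65×67/243 = 17.92181
  C, Online: 65×69/243 = 18.45679
  D, In-person: 67×107/243 = 29.50206
  D, Hybrid: 67×67/243 = 18.47325
  D, Online: 67×69/243 = 19.02469
Contributions (O − E)²/E:
  (20 − 22.01646)²/22.01646 = 0.1847
  (14 − 13.78601)²/13.78601 = 0.0033
  (16 − 14.19753)²/14.19753 = 0.2288
  (29 − 26.86008)²/26.86008 = 0.1705
  (25 − 16.81893)²/16.81893 = 3.9794
  (7 − 17.32099)²/17.32099 = 6.1499
  (44 − 28.62140)²/28.62140 = 8.2631
  (11 − 17.92181)²/17.92181 = 2.6734
  (10 − 18.45679)²/18.45679 = 3.8749
  (14 − 29.50206)²/29.50206 = 8.1457
  (17 − 18.47325)²/18.47325 = 0.1175
  (36 − 19.02469)²/19.02469 = 15.1467
χ² = 0.1847 + 0.0033 + 0.2288 + 0.1705 + 3.9794 + 6.1499 + 8.2631 + 2.6734 + 3.8749 + 8.1457 + 0.1175 + 15.1467 = 48.938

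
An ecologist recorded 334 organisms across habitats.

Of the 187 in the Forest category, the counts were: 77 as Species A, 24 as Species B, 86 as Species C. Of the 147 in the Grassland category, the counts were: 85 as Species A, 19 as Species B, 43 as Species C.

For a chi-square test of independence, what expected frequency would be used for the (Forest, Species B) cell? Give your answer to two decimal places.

Row total (Forest) = 187; column total (Species B) = 43; grand total N = 334.
Expected count = (row total × column total) / N = 187 × 43 / 334 = 24.07.

24.07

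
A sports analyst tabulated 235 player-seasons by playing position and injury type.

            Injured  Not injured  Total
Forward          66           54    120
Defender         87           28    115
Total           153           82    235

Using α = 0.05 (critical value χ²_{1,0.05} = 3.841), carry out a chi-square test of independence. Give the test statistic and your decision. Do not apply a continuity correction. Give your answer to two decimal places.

11.02; reject H₀

Grand total N = 235.
Expected counts (row total × column total / N):
  Forward, Injured: 120×153/235 = 78.1277
  Forward, Not injured: 120×82/235 = 41.8723
  Defender, Injured: 115×153/235 = 74.8723
  Defender, Not injured: 115×82/235 = 40.1277
Contributions (O − E)²/E:
  (66 − 78.1277)²/78.1277 = 1.8826
  (54 − 41.8723)²/41.8723 = 3.5126
  (87 − 74.8723)²/74.8723 = 1.9644
  (28 − 40.1277)²/40.1277 = 3.6653
χ² = 1.8826 + 3.5126 + 1.9644 + 3.6653 = 11.02
df = (2−1)(2−1) = 1. Since 11.02 > 3.841, reject the null hypothesis of independence at α = 0.05.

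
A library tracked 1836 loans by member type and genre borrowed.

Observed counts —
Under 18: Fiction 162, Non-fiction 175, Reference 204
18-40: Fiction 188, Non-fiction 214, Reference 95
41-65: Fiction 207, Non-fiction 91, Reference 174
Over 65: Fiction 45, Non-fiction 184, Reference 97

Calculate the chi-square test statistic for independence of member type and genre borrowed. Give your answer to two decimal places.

Row totals: 541, 497, 472, 326. Column totals: 602, 664, 570. Grand total N = 1836.
Expected counts (row total × column total / N):
  Under 18, Fiction: 541×602/1836 = 177.387
  Under 18, Non-fiction: 541×664/1836 = 195.656
  Under 18, Reference: 541×570/1836 = 167.958
  18-40, Fiction: 497×602/1836 = 162.960
  18-40, Non-fiction: 497×664/1836 = 179.743
  18-40, Reference: 497×570/1836 = 154.297
  41-65, Fiction: 472×602/1836 = 154.763
  41-65, Non-fiction: 472×664/1836 = 170.702
  41-65, Reference: 472×570/1836 = 146.536
  Over 65, Fiction: 326×602/1836 = 106.891
  Over 65, Non-fiction: 326×664/1836 = 117.900
  Over 65, Reference: 326×570/1836 = 101.209
Contributions (O − E)²/E:
  (162 − 177.387)²/177.387 = 1.3347
  (175 − 195.656)²/195.656 = 2.1807
  (204 − 167.958)²/167.958 = 7.7342
  (188 − 162.960)²/162.960 = 3.8476
  (214 − 179.743)²/179.743 = 6.5290
  (95 − 154.297)²/154.297 = 22.7881
  (207 − 154.763)²/154.763 = 17.6315
  (91 − 170.702)²/170.702 = 37.2134
  (174 − 146.536)²/146.536 = 5.1473
  (45 − 106.891)²/106.891 = 35.8355
  (184 − 117.900)²/117.900 = 37.0586
  (97 − 101.209)²/101.209 = 0.1750
χ² = 1.3347 + 2.1807 + 7.7342 + 3.8476 + 6.5290 + 22.7881 + 17.6315 + 37.2134 + 5.1473 + 35.8355 + 37.0586 + 0.1750 = 177.48

177.48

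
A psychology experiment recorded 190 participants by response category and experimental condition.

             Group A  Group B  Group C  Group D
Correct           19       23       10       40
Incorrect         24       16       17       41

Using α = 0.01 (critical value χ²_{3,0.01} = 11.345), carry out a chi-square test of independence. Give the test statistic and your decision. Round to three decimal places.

Row totals: 92, 98. Column totals: 43, 39, 27, 81. Grand total N = 190.
Expected counts (row total × column total / N):
  Correct, Group A: 92×43/190 = 20.8211
  Correct, Group B: 92×39/190 = 18.8842
  Correct, Group C: 92×27/190 = 13.0737
  Correct, Group D: 92×81/190 = 39.2211
  Incorrect, Group A: 98×43/190 = 22.1789
  Incorrect, Group B: 98×39/190 = 20.1158
  Incorrect, Group C: 98×27/190 = 13.9263
  Incorrect, Group D: 98×81/190 = 41.7789
Contributions (O − E)²/E:
  (19 − 20.8211)²/20.8211 = 0.1593
  (23 − 18.8842)²/18.8842 = 0.8970
  (10 − 13.0737)²/13.0737 = 0.7226
  (40 − 39.2211)²/39.2211 = 0.0155
  (24 − 22.1789)²/22.1789 = 0.1495
  (16 − 20.1158)²/20.1158 = 0.8421
  (17 − 13.9263)²/13.9263 = 0.6784
  (41 − 41.7789)²/41.7789 = 0.0145
χ² = 0.1593 + 0.8970 + 0.7226 + 0.0155 + 0.1495 + 0.8421 + 0.6784 + 0.0145 = 3.479
df = (2−1)(4−1) = 3. Since 3.479 < 11.345, fail to reject the null hypothesis of independence at α = 0.01.

3.479; fail to reject H₀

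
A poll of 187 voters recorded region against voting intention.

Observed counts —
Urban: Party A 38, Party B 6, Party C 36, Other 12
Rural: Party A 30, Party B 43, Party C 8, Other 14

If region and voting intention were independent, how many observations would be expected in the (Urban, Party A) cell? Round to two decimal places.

Row total (Urban) = 92; column total (Party A) = 68; grand total N = 187.
Expected count = (row total × column total) / N = 92 × 68 / 187 = 33.45.

33.45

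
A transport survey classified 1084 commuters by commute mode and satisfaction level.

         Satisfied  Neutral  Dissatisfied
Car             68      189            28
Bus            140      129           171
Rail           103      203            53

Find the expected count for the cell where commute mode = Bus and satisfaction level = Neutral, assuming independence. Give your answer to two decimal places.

Row total (Bus) = 440; column total (Neutral) = 521; grand total N = 1084.
Expected count = (row total × column total) / N = 440 × 521 / 1084 = 211.48.

211.48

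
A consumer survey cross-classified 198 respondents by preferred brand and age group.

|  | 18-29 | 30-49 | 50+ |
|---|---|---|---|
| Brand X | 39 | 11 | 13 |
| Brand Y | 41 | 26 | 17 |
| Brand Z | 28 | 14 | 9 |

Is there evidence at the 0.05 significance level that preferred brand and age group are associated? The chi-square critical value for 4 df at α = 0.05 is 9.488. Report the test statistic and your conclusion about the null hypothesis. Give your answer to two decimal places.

3.90; fail to reject H₀

Row totals: 63, 84, 51. Column totals: 108, 51, 39. Grand total N = 198.
Expected counts (row total × column total / N):
  Brand X, 18-29: 63×108/198 = 34.364
  Brand X, 30-49: 63×51/198 = 16.227
  Brand X, 50+: 63×39/198 = 12.409
  Brand Y, 18-29: 84×108/198 = 45.818
  Brand Y, 30-49: 84×51/198 = 21.636
  Brand Y, 50+: 84×39/198 = 16.545
  Brand Z, 18-29: 51×108/198 = 27.818
  Brand Z, 30-49: 51×51/198 = 13.136
  Brand Z, 50+: 51×39/198 = 10.045
Contributions (O − E)²/E:
  (39 − 34.364)²/34.364 = 0.6254
  (11 − 16.227)²/16.227 = 1.6837
  (13 − 12.409)²/12.409 = 0.0281
  (41 − 45.818)²/45.818 = 0.5066
  (26 − 21.636)²/21.636 = 0.8802
  (17 − 16.545)²/16.545 = 0.0125
  (28 − 27.818)²/27.818 = 0.0012
  (14 − 13.136)²/13.136 = 0.0568
  (9 − 10.045)²/10.045 = 0.1087
χ² = 0.6254 + 1.6837 + 0.0281 + 0.5066 + 0.8802 + 0.0125 + 0.0012 + 0.0568 + 0.1087 = 3.90
df = (3−1)(3−1) = 4. Since 3.90 < 9.488, fail to reject the null hypothesis of independence at α = 0.05.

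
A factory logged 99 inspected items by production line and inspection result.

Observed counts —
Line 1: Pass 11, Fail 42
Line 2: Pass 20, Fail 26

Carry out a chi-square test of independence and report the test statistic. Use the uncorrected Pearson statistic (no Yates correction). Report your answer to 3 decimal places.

5.912

Row totals: 53, 46. Column totals: 31, 68. Grand total N = 99.
Expected counts (row total × column total / N):
  Line 1, Pass: 53×31/99 = 16.5960
  Line 1, Fail: 53×68/99 = 36.4040
  Line 2, Pass: 46×31/99 = 14.4040
  Line 2, Fail: 46×68/99 = 31.5960
Contributions (O − E)²/E:
  (11 − 16.5960)²/16.5960 = 1.8869
  (42 − 36.4040)²/36.4040 = 0.8602
  (20 − 14.4040)²/14.4040 = 2.1741
  (26 − 31.5960)²/31.5960 = 0.9911
χ² = 1.8869 + 0.8602 + 2.1741 + 0.9911 = 5.912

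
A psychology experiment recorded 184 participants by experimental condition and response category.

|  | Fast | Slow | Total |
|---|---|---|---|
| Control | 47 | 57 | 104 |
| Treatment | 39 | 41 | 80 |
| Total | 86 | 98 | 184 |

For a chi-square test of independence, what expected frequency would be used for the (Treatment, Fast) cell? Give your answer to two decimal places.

37.39

Row total (Treatment) = 80; column total (Fast) = 86; grand total N = 184.
Expected count = (row total × column total) / N = 80 × 86 / 184 = 37.39.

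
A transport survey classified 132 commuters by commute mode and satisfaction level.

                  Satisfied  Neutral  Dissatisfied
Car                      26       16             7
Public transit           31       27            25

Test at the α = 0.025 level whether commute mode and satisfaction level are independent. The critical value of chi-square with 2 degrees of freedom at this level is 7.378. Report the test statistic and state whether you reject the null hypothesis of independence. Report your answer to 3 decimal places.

4.948; fail to reject H₀

Row totals: 49, 83. Column totals: 57, 43, 32. Grand total N = 132.
Expected counts (row total × column total / N):
  Car, Satisfied: 49×57/132 = 21.1591
  Car, Neutral: 49×43/132 = 15.9621
  Car, Dissatisfied: 49×32/132 = 11.8788
  Public transit, Satisfied: 83×57/132 = 35.8409
  Public transit, Neutral: 83×43/132 = 27.0379
  Public transit, Dissatisfied: 83×32/132 = 20.1212
Contributions (O − E)²/E:
  (26 − 21.1591)²/21.1591 = 1.1075
  (16 − 15.9621)²/15.9621 = 0.0001
  (7 − 11.8788)²/11.8788 = 2.0038
  (31 − 35.8409)²/35.8409 = 0.6538
  (27 − 27.0379)²/27.0379 = 0.0001
  (25 − 20.1212)²/20.1212 = 1.1830
χ² = 1.1075 + 0.0001 + 2.0038 + 0.6538 + 0.0001 + 1.1830 = 4.948
df = (2−1)(3−1) = 2. Since 4.948 < 7.378, fail to reject the null hypothesis of independence at α = 0.025.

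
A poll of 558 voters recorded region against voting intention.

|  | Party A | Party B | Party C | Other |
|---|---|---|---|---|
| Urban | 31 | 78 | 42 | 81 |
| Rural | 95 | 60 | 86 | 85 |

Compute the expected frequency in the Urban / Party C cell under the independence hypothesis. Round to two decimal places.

Row total (Urban) = 232; column total (Party C) = 128; grand total N = 558.
Expected count = (row total × column total) / N = 232 × 128 / 558 = 53.22.

53.22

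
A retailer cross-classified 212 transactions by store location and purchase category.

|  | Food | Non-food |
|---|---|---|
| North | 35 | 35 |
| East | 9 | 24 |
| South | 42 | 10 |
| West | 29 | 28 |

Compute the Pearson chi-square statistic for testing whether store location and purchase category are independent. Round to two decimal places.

25.18

Row totals: 70, 33, 52, 57. Column totals: 115, 97. Grand total N = 212.
Expected counts (row total × column total / N):
  North, Food: 70×115/212 = 37.972
  North, Non-food: 70×97/212 = 32.028
  East, Food: 33×115/212 = 17.901
  East, Non-food: 33×97/212 = 15.099
  South, Food: 52×115/212 = 28.208
  South, Non-food: 52×97/212 = 23.792
  West, Food: 57×115/212 = 30.920
  West, Non-food: 57×97/212 = 26.080
Contributions (O − E)²/E:
  (35 − 37.972)²/37.972 = 0.2326
  (35 − 32.028)²/32.028 = 0.2758
  (9 − 17.901)²/17.901 = 4.4259
  (24 − 15.099)²/15.099 = 5.2472
  (42 − 28.208)²/28.208 = 6.7435
  (10 − 23.792)²/23.792 = 7.9951
  (29 − 30.920)²/30.920 = 0.1192
  (28 − 26.080)²/26.080 = 0.1413
χ² = 0.2326 + 0.2758 + 4.4259 + 5.2472 + 6.7435 + 7.9951 + 0.1192 + 0.1413 = 25.18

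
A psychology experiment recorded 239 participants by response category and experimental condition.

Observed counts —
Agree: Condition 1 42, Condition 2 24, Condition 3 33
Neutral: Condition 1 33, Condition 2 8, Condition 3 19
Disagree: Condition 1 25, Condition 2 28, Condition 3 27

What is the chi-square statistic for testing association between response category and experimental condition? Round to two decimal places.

11.15

Row totals: 99, 60, 80. Column totals: 100, 60, 79. Grand total N = 239.
Expected counts (row total × column total / N):
  Agree, Condition 1: 99×100/239 = 41.423
  Agree, Condition 2: 99×60/239 = 24.854
  Agree, Condition 3: 99×79/239 = 32.724
  Neutral, Condition 1: 60×100/239 = 25.105
  Neutral, Condition 2: 60×60/239 = 15.063
  Neutral, Condition 3: 60×79/239 = 19.833
  Disagree, Condition 1: 80×100/239 = 33.473
  Disagree, Condition 2: 80×60/239 = 20.084
  Disagree, Condition 3: 80×79/239 = 26.444
Contributions (O − E)²/E:
  (42 − 41.423)²/41.423 = 0.0080
  (24 − 24.854)²/24.854 = 0.0293
  (33 − 32.724)²/32.724 = 0.0023
  (33 − 25.105)²/25.105 = 2.4828
  (8 − 15.063)²/15.063 = 3.3118
  (19 − 19.833)²/19.833 = 0.0350
  (25 − 33.473)²/33.473 = 2.1448
  (28 − 20.084)²/20.084 = 3.1200
  (27 − 26.444)²/26.444 = 0.0117
χ² = 0.0080 + 0.0293 + 0.0023 + 2.4828 + 3.3118 + 0.0350 + 2.1448 + 3.1200 + 0.0117 = 11.15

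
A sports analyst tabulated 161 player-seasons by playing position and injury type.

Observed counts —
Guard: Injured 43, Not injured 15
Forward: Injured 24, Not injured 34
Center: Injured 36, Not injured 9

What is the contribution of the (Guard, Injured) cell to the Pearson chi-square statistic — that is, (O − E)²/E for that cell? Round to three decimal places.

0.936

Row total (Guard) = 58; column total (Injured) = 103; N = 161.
Expected count E = 58 × 103 / 161 = 37.1056.
Contribution = (O − E)²/E = (43 − 37.1056)² / 37.1056 = 0.936.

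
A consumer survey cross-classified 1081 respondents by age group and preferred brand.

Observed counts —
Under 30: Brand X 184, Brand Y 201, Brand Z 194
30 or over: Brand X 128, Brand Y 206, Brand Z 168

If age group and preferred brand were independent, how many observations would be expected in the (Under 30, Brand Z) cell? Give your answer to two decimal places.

193.89

Row total (Under 30) = 579; column total (Brand Z) = 362; grand total N = 1081.
Expected count = (row total × column total) / N = 579 × 362 / 1081 = 193.89.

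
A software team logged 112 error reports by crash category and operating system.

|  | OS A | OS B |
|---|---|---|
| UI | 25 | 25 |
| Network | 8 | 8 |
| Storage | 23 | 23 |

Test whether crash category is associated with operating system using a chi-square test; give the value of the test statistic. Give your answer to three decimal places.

0.000

Row totals: 50, 16, 46. Column totals: 56, 56. Grand total N = 112.
Expected counts (row total × column total / N):
  UI, OS A: 50×56/112 = 25.0000
  UI, OS B: 50×56/112 = 25.0000
  Network, OS A: 16×56/112 = 8.0000
  Network, OS B: 16×56/112 = 8.0000
  Storage, OS A: 46×56/112 = 23.0000
  Storage, OS B: 46×56/112 = 23.0000
Contributions (O − E)²/E:
  (25 − 25.0000)²/25.0000 = 0.0000
  (25 − 25.0000)²/25.0000 = 0.0000
  (8 − 8.0000)²/8.0000 = 0.0000
  (8 − 8.0000)²/8.0000 = 0.0000
  (23 − 23.0000)²/23.0000 = 0.0000
  (23 − 23.0000)²/23.0000 = 0.0000
χ² = 0.0000 + 0.0000 + 0.0000 + 0.0000 + 0.0000 + 0.0000 = 0.000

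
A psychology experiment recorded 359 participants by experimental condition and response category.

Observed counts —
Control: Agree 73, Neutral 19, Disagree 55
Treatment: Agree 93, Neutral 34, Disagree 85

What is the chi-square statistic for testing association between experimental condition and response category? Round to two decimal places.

1.36

Row totals: 147, 212. Column totals: 166, 53, 140. Grand total N = 359.
Expected counts (row total × column total / N):
  Control, Agree: 147×166/359 = 67.972
  Control, Neutral: 147×53/359 = 21.702
  Control, Disagree: 147×140/359 = 57.326
  Treatment, Agree: 212×166/359 = 98.028
  Treatment, Neutral: 212×53/359 = 31.298
  Treatment, Disagree: 212×140/359 = 82.674
Contributions (O − E)²/E:
  (73 − 67.972)²/67.972 = 0.3719
  (19 − 21.702)²/21.702 = 0.3364
  (55 − 57.326)²/57.326 = 0.0944
  (93 − 98.028)²/98.028 = 0.2579
  (34 − 31.298)²/31.298 = 0.2333
  (85 − 82.674)²/82.674 = 0.0654
χ² = 0.3719 + 0.3364 + 0.0944 + 0.2579 + 0.2333 + 0.0654 = 1.36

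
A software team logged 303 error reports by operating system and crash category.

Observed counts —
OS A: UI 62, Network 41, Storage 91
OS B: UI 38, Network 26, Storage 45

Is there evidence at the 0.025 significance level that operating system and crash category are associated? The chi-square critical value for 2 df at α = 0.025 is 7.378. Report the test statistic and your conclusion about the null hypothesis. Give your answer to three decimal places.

Row totals: 194, 109. Column totals: 100, 67, 136. Grand total N = 303.
Expected counts (row total × column total / N):
  OS A, UI: 194×100/303 = 64.0264
  OS A, Network: 194×67/303 = 42.8977
  OS A, Storage: 194×136/303 = 87.0759
  OS B, UI: 109×100/303 = 35.9736
  OS B, Network: 109×67/303 = 24.1023
  OS B, Storage: 109×136/303 = 48.9241
Contributions (O − E)²/E:
  (62 − 64.0264)²/64.0264 = 0.0641
  (41 − 42.8977)²/42.8977 = 0.0840
  (91 − 87.0759)²/87.0759 = 0.1768
  (38 − 35.9736)²/35.9736 = 0.1141
  (26 − 24.1023)²/24.1023 = 0.1494
  (45 − 48.9241)²/48.9241 = 0.3147
χ² = 0.0641 + 0.0840 + 0.1768 + 0.1141 + 0.1494 + 0.3147 = 0.903
df = (2−1)(3−1) = 2. Since 0.903 < 7.378, fail to reject the null hypothesis of independence at α = 0.025.

0.903; fail to reject H₀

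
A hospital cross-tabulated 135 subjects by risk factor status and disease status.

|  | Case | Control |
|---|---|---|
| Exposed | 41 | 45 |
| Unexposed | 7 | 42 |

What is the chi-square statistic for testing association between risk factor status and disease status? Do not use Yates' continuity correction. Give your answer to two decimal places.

15.19

Row totals: 86, 49. Column totals: 48, 87. Grand total N = 135.
Expected counts (row total × column total / N):
  Exposed, Case: 86×48/135 = 30.578
  Exposed, Control: 86×87/135 = 55.422
  Unexposed, Case: 49×48/135 = 17.422
  Unexposed, Control: 49×87/135 = 31.578
Contributions (O − E)²/E:
  (41 − 30.578)²/30.578 = 3.5522
  (45 − 55.422)²/55.422 = 1.9598
  (7 − 17.422)²/17.422 = 6.2345
  (42 − 31.578)²/31.578 = 3.4397
χ² = 3.5522 + 1.9598 + 6.2345 + 3.4397 = 15.19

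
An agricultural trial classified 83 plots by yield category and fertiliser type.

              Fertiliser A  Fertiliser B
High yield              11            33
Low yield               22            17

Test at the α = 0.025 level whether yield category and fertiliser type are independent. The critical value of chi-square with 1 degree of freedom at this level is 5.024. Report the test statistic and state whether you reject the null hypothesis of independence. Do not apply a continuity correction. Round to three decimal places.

Row totals: 44, 39. Column totals: 33, 50. Grand total N = 83.
Expected counts (row total × column total / N):
  High yield, Fertiliser A: 44×33/83 = 17.4940
  High yield, Fertiliser B: 44×50/83 = 26.5060
  Low yield, Fertiliser A: 39×33/83 = 15.5060
  Low yield, Fertiliser B: 39×50/83 = 23.4940
Contributions (O − E)²/E:
  (11 − 17.4940)²/17.4940 = 2.4107
  (33 − 26.5060)²/26.5060 = 1.5910
  (22 − 15.5060)²/15.5060 = 2.7197
  (17 − 23.4940)²/23.4940 = 1.7950
χ² = 2.4107 + 1.5910 + 2.7197 + 1.7950 = 8.516
df = (2−1)(2−1) = 1. Since 8.516 > 5.024, reject the null hypothesis of independence at α = 0.025.

8.516; reject H₀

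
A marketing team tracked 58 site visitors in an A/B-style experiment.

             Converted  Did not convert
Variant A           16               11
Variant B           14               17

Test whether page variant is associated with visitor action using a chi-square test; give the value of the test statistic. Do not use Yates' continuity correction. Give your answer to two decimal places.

Row totals: 27, 31. Column totals: 30, 28. Grand total N = 58.
Expected counts (row total × column total / N):
  Variant A, Converted: 27×30/58 = 13.966
  Variant A, Did not convert: 27×28/58 = 13.034
  Variant B, Converted: 31×30/58 = 16.034
  Variant B, Did not convert: 31×28/58 = 14.966
Contributions (O − E)²/E:
  (16 − 13.966)²/13.966 = 0.2962
  (11 − 13.034)²/13.034 = 0.3174
  (14 − 16.034)²/16.034 = 0.2580
  (17 − 14.966)²/14.966 = 0.2764
χ² = 0.2962 + 0.3174 + 0.2580 + 0.2764 = 1.15

1.15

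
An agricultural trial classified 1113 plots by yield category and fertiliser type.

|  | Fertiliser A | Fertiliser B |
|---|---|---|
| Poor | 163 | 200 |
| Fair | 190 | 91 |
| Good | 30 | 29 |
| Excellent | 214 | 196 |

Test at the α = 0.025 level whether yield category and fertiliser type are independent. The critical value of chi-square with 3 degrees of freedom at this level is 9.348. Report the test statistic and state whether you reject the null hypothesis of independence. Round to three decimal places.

33.741; reject H₀

Row totals: 363, 281, 59, 410. Column totals: 597, 516. Grand total N = 1113.
Expected counts (row total × column total / N):
  Poor, Fertiliser A: 363×597/1113 = 194.7089
  Poor, Fertiliser B: 363×516/1113 = 168.2911
  Fair, Fertiliser A: 281×597/1113 = 150.7251
  Fair, Fertiliser B: 281×516/1113 = 130.2749
  Good, Fertiliser A: 59×597/1113 = 31.6469
  Good, Fertiliser B: 59×516/1113 = 27.3531
  Excellent, Fertiliser A: 410×597/1113 = 219.9191
  Excellent, Fertiliser B: 410×516/1113 = 190.0809
Contributions (O − E)²/E:
  (163 − 194.7089)²/194.7089 = 5.1639
  (200 − 168.2911)²/168.2911 = 5.9745
  (190 − 150.7251)²/150.7251 = 10.2340
  (91 − 130.2749)²/130.2749 = 11.8405
  (30 − 31.6469)²/31.6469 = 0.0857
  (29 − 27.3531)²/27.3531 = 0.0992
  (214 − 219.9191)²/219.9191 = 0.1593
  (196 − 190.0809)²/190.0809 = 0.1843
χ² = 5.1639 + 5.9745 + 10.2340 + 11.8405 + 0.0857 + 0.0992 + 0.1593 + 0.1843 = 33.741
df = (4−1)(2−1) = 3. Since 33.741 > 9.348, reject the null hypothesis of independence at α = 0.025.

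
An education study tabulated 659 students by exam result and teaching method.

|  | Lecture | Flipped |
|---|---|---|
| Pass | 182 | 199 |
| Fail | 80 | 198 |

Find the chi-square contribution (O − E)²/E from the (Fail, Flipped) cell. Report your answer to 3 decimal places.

Row total (Fail) = 278; column total (Flipped) = 397; N = 659.
Expected count E = 278 × 397 / 659 = 167.4750.
Contribution = (O − E)²/E = (198 − 167.4750)² / 167.4750 = 5.564.

5.564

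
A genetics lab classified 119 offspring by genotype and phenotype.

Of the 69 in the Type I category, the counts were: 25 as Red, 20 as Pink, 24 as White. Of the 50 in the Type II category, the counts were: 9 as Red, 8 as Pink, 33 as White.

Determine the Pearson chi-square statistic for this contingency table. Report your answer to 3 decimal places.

11.349

Row totals: 69, 50. Column totals: 34, 28, 57. Grand total N = 119.
Expected counts (row total × column total / N):
  Type I, Red: 69×34/119 = 19.7143
  Type I, Pink: 69×28/119 = 16.2353
  Type I, White: 69×57/119 = 33.0504
  Type II, Red: 50×34/119 = 14.2857
  Type II, Pink: 50×28/119 = 11.7647
  Type II, White: 50×57/119 = 23.9496
Contributions (O − E)²/E:
  (25 − 19.7143)²/19.7143 = 1.4172
  (20 − 16.2353)²/16.2353 = 0.8730
  (24 − 33.0504)²/33.0504 = 2.4783
  (9 − 14.2857)²/14.2857 = 1.9557
  (8 − 11.7647)²/11.7647 = 1.2047
  (33 − 23.9496)²/23.9496 = 3.4201
χ² = 1.4172 + 0.8730 + 2.4783 + 1.9557 + 1.2047 + 3.4201 = 11.349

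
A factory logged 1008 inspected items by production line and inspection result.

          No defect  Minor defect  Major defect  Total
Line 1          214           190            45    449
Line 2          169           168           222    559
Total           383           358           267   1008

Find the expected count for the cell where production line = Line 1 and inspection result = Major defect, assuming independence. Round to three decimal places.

118.932

Row total (Line 1) = 449; column total (Major defect) = 267; grand total N = 1008.
Expected count = (row total × column total) / N = 449 × 267 / 1008 = 118.932.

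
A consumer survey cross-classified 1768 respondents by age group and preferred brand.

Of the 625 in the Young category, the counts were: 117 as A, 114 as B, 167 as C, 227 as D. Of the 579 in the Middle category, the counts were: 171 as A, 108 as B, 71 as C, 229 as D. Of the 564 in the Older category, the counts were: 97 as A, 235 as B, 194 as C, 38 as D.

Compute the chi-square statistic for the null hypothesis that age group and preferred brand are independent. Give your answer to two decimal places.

298.04

Row totals: 625, 579, 564. Column totals: 385, 457, 432, 494. Grand total N = 1768.
Expected counts (row total × column total / N):
  Young, A: 625×385/1768 = 136.100
  Young, B: 625×457/1768 = 161.553
  Young, C: 625×432/1768 = 152.715
  Young, D: 625×494/1768 = 174.632
  Middle, A: 579×385/1768 = 126.083
  Middle, B: 579×457/1768 = 149.662
  Middle, C: 579×432/1768 = 141.475
  Middle, D: 579×494/1768 = 161.779
  Older, A: 564×385/1768 = 122.817
  Older, B: 564×457/1768 = 145.785
  Older, C: 564×432/1768 = 137.810
  Older, D: 564×494/1768 = 157.588
Contributions (O − E)²/E:
  (117 − 136.100)²/136.100 = 2.6805
  (114 − 161.553)²/161.553 = 13.9972
  (167 − 152.715)²/152.715 = 1.3362
  (227 − 174.632)²/174.632 = 15.7039
  (171 − 126.083)²/126.083 = 16.0017
  (108 − 149.662)²/149.662 = 11.5976
  (71 − 141.475)²/141.475 = 35.1067
  (229 − 161.779)²/161.779 = 27.9311
  (97 − 122.817)²/122.817 = 5.4269
  (235 − 145.785)²/145.785 = 54.5963
  (194 − 137.810)²/137.810 = 22.9106
  (38 − 157.588)²/157.588 = 90.7511
χ² = 2.6805 + 13.9972 + 1.3362 + 15.7039 + 16.0017 + 11.5976 + 35.1067 + 27.9311 + 5.4269 + 54.5963 + 22.9106 + 90.7511 = 298.04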